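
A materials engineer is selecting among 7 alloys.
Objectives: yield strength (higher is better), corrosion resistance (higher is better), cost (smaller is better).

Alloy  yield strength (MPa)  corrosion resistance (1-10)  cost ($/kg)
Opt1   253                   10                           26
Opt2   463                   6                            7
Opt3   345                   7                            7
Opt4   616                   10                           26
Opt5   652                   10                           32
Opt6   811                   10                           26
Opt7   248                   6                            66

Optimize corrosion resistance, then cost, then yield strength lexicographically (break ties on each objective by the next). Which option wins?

Opt6

First maximize corrosion resistance: best is 10, kept {Opt1, Opt4, Opt5, Opt6}.
Then minimize cost: best is 26, kept {Opt1, Opt4, Opt6}.
Then maximize yield strength: best is 811, kept {Opt6}.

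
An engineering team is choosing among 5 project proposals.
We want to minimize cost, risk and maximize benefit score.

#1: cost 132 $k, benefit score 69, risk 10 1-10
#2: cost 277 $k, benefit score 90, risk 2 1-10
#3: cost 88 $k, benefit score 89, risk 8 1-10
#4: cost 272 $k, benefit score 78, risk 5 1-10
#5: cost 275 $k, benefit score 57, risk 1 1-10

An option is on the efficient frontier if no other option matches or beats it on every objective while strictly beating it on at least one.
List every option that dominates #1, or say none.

#3

#3: cost 88≤132, benefit score 89≥69, risk 8≤10 — dominates #1.
Others (#2, #4, #5) are each worse than #1 on at least one objective.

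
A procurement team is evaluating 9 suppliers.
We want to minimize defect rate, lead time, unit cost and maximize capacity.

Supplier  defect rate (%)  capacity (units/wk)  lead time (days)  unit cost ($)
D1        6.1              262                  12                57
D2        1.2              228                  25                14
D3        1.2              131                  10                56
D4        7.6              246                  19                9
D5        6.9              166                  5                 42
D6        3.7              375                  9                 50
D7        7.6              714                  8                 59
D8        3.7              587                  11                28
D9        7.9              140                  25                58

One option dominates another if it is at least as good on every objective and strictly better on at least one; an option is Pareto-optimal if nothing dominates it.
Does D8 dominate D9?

D8 vs D9: defect rate 3.7≤7.9, capacity 587≥140, lead time 11≤25, unit cost 28≤58 — D8 is at least as good on every objective with at least one strict improvement.

Yes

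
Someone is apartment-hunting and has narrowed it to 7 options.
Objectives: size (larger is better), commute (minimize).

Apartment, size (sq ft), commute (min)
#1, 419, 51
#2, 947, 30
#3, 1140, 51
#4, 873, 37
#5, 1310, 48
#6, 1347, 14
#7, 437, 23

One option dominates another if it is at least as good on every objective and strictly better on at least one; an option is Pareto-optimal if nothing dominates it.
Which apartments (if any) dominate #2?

#6

#6: size 1347≥947, commute 14≤30 — dominates #2.
Others (#1, #3, #4, #5, #7) are each worse than #2 on at least one objective.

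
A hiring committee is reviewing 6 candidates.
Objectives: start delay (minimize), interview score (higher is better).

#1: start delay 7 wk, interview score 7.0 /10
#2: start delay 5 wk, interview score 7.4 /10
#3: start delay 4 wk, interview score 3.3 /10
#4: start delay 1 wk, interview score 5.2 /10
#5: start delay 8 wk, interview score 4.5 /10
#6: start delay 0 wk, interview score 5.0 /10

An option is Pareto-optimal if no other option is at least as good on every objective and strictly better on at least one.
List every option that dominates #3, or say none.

#4, #6

#4: start delay 1≤4, interview score 5.2≥3.3 — dominates #3.
#6: start delay 0≤4, interview score 5.0≥3.3 — dominates #3.
Others (#1, #2, #5) are each worse than #3 on at least one objective.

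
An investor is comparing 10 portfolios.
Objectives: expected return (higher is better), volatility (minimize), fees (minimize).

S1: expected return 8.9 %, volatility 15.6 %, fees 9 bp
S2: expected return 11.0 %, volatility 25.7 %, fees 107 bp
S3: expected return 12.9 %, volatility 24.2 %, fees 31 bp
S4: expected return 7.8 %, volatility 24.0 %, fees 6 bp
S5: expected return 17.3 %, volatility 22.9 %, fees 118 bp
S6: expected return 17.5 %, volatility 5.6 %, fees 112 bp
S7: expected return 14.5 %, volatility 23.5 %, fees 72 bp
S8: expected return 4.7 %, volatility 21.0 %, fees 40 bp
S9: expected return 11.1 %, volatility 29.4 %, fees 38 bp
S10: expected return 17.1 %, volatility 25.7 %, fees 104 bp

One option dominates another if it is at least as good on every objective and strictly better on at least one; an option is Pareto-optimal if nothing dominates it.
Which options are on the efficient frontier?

S1, S3, S4, S6, S7, S10

S1: not dominated.
S2: dominated by S3 (expected return 12.9≥11.0, volatility 24.2≤25.7, fees 31≤107).
S3: not dominated.
S4: not dominated (best fees).
S5: dominated by S6 (expected return 17.5≥17.3, volatility 5.6≤22.9, fees 112≤118).
S6: not dominated (best expected return).
S7: not dominated.
S8: dominated by S1 (expected return 8.9≥4.7, volatility 15.6≤21.0, fees 9≤40).
S9: dominated by S3 (expected return 12.9≥11.1, volatility 24.2≤29.4, fees 31≤38).
S10: not dominated.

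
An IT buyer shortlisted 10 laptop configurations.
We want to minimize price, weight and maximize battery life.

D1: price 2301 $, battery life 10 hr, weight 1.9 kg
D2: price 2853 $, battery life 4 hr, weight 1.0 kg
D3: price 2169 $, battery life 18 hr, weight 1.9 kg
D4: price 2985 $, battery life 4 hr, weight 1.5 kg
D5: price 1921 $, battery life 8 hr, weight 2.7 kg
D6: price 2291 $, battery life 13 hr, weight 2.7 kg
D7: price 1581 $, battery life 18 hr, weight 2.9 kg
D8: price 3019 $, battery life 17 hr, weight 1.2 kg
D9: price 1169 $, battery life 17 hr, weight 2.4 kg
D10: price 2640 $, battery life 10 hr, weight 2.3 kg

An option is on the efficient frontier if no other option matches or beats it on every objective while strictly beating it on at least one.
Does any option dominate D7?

D1: worse on price (2301 vs 1581).
D2: worse on price (2853 vs 1581).
D3: worse on price (2169 vs 1581).
D4: worse on price (2985 vs 1581).
D5: worse on price (1921 vs 1581).
D6: worse on price (2291 vs 1581).
D8: worse on price (3019 vs 1581).
D9: worse on battery life (17 vs 18).
D10: worse on price (2640 vs 1581).
No option is at least as good as D7 on every objective and strictly better on one.

No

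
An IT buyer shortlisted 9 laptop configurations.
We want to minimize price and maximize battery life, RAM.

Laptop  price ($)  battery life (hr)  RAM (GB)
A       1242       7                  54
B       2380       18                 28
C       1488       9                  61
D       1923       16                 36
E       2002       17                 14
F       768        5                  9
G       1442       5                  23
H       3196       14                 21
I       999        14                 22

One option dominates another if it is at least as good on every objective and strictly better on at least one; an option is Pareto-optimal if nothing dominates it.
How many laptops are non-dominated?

7

A: not dominated.
B: not dominated (best battery life).
C: not dominated (best RAM).
D: not dominated.
E: not dominated.
F: not dominated (best price).
G: dominated by A (price 1242≤1442, battery life 7≥5, RAM 54≥23).
H: dominated by B (price 2380≤3196, battery life 18≥14, RAM 28≥21).
I: not dominated.
Pareto-optimal: A, B, C, D, E, F, I → 7.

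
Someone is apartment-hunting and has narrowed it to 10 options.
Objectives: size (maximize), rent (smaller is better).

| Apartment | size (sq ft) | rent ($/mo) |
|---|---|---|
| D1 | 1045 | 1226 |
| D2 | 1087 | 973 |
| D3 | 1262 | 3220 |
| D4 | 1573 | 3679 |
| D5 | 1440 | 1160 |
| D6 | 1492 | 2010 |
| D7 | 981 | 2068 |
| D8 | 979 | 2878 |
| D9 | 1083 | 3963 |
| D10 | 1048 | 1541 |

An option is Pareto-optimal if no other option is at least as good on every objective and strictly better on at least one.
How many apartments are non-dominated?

D1: dominated by D2 (size 1087≥1045, rent 973≤1226).
D2: not dominated (best rent).
D3: dominated by D5 (size 1440≥1262, rent 1160≤3220).
D4: not dominated (best size).
D5: not dominated.
D6: not dominated.
D7: dominated by D1 (size 1045≥981, rent 1226≤2068).
D8: dominated by D1 (size 1045≥979, rent 1226≤2878).
D9: dominated by D2 (size 1087≥1083, rent 973≤3963).
D10: dominated by D2 (size 1087≥1048, rent 973≤1541).
Pareto-optimal: D2, D4, D5, D6 → 4.

4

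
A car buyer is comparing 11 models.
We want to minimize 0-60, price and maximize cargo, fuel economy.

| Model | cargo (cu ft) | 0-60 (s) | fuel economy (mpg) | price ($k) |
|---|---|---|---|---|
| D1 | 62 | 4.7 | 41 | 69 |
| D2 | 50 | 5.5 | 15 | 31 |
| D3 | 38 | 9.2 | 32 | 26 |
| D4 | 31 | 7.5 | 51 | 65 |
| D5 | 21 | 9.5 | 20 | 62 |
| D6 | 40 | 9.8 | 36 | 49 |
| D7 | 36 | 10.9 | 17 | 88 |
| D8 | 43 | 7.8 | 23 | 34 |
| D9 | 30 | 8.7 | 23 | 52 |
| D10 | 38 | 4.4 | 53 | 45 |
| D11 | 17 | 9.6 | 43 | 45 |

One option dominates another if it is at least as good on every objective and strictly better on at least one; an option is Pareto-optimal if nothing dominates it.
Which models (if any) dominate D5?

D3: cargo 38≥21, 0-60 9.2≤9.5, fuel economy 32≥20, price 26≤62 — dominates D5.
D8: cargo 43≥21, 0-60 7.8≤9.5, fuel economy 23≥20, price 34≤62 — dominates D5.
D9: cargo 30≥21, 0-60 8.7≤9.5, fuel economy 23≥20, price 52≤62 — dominates D5.
D10: cargo 38≥21, 0-60 4.4≤9.5, fuel economy 53≥20, price 45≤62 — dominates D5.
Others (D1, D2, D4, D6, D7, D11) are each worse than D5 on at least one objective.

D3, D8, D9, D10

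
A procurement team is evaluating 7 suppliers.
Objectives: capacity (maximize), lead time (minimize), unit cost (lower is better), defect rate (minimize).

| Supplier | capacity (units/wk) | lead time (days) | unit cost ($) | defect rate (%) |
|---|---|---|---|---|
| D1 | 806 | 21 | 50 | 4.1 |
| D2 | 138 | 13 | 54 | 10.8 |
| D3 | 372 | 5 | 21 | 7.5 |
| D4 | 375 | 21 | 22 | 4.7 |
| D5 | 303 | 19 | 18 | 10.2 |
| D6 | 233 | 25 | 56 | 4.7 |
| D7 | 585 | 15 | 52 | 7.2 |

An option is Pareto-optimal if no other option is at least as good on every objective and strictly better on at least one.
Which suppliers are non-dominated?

D1, D3, D4, D5, D7

D1: not dominated (best capacity).
D2: dominated by D3 (capacity 372≥138, lead time 5≤13, unit cost 21≤54, defect rate 7.5≤10.8).
D3: not dominated (best lead time).
D4: not dominated.
D5: not dominated (best unit cost).
D6: dominated by D1 (capacity 806≥233, lead time 21≤25, unit cost 50≤56, defect rate 4.1≤4.7).
D7: not dominated.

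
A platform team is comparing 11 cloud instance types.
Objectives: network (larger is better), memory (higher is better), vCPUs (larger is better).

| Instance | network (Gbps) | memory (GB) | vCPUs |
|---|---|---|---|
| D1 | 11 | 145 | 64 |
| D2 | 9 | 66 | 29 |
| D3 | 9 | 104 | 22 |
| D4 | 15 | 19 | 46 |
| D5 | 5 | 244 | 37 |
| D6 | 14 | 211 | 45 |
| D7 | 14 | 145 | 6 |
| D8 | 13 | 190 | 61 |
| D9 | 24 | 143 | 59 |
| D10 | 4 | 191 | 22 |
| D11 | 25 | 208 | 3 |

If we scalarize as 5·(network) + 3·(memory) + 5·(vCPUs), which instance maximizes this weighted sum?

D5

D1: 5·11 + 3·145 + 5·64 = 810
D2: 5·9 + 3·66 + 5·29 = 388
D3: 5·9 + 3·104 + 5·22 = 467
D4: 5·15 + 3·19 + 5·46 = 362
D5: 5·5 + 3·244 + 5·37 = 942
D6: 5·14 + 3·211 + 5·45 = 928
D7: 5·14 + 3·145 + 5·6 = 535
D8: 5·13 + 3·190 + 5·61 = 940
D9: 5·24 + 3·143 + 5·59 = 844
D10: 5·4 + 3·191 + 5·22 = 703
D11: 5·25 + 3·208 + 5·3 = 764
Highest: D5 at 942.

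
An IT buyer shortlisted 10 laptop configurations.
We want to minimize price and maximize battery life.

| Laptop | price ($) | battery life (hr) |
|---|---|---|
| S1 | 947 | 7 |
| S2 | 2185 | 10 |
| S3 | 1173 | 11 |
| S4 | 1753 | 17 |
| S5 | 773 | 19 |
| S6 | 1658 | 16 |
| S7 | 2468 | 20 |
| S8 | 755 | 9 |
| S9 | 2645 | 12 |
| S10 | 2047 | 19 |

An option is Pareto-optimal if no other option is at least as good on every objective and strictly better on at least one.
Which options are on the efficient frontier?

S1: dominated by S5 (price 773≤947, battery life 19≥7).
S2: dominated by S3 (price 1173≤2185, battery life 11≥10).
S3: dominated by S5 (price 773≤1173, battery life 19≥11).
S4: dominated by S5 (price 773≤1753, battery life 19≥17).
S5: not dominated.
S6: dominated by S5 (price 773≤1658, battery life 19≥16).
S7: not dominated (best battery life).
S8: not dominated (best price).
S9: dominated by S4 (price 1753≤2645, battery life 17≥12).
S10: dominated by S5 (price 773≤2047, battery life 19≥19).

S5, S7, S8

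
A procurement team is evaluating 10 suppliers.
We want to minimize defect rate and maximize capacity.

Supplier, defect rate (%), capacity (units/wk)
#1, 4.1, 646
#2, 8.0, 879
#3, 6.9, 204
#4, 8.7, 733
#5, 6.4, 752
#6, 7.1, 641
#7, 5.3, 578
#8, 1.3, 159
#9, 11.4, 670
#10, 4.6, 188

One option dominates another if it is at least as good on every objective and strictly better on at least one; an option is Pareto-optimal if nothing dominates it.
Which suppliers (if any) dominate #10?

#1

#1: defect rate 4.1≤4.6, capacity 646≥188 — dominates #10.
Others (#2, #3, #4, #5, #6, #7, #8, #9) are each worse than #10 on at least one objective.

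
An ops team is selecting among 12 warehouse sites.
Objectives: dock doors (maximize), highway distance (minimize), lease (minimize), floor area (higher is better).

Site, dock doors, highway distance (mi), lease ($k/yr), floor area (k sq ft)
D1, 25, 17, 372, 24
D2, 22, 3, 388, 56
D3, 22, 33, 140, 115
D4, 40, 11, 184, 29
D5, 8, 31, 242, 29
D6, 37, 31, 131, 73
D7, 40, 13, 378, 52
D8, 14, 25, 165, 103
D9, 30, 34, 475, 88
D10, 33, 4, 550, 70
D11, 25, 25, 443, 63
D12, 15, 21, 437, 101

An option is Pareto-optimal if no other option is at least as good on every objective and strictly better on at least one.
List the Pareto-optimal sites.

D1: dominated by D4 (dock doors 40≥25, highway distance 11≤17, lease 184≤372, floor area 29≥24).
D2: not dominated (best highway distance).
D3: not dominated (best floor area).
D4: not dominated.
D5: dominated by D4 (dock doors 40≥8, highway distance 11≤31, lease 184≤242, floor area 29≥29).
D6: not dominated (best lease).
D7: not dominated.
D8: not dominated.
D9: not dominated.
D10: not dominated.
D11: not dominated.
D12: not dominated.

D2, D3, D4, D6, D7, D8, D9, D10, D11, D12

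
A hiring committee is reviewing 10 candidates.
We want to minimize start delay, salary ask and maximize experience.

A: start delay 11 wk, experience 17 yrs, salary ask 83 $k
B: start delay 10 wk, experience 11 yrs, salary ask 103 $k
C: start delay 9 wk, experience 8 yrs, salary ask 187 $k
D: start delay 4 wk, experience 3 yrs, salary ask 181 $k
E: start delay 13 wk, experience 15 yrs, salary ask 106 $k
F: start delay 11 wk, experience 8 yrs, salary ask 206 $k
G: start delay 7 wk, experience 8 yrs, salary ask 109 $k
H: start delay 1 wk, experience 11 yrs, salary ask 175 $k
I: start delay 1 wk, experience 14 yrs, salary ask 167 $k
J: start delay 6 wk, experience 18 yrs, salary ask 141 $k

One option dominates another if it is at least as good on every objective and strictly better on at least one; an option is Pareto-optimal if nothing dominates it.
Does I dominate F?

I vs F: start delay 1≤11, experience 14≥8, salary ask 167≤206 — I is at least as good on every objective with at least one strict improvement.

Yes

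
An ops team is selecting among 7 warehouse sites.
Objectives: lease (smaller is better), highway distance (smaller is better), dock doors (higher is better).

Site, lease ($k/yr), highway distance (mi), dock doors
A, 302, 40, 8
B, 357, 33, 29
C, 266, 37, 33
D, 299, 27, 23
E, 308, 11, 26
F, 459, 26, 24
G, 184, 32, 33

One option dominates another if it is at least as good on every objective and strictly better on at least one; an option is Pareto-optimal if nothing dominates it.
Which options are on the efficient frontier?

D, E, G

A: dominated by C (lease 266≤302, highway distance 37≤40, dock doors 33≥8).
B: dominated by G (lease 184≤357, highway distance 32≤33, dock doors 33≥29).
C: dominated by G (lease 184≤266, highway distance 32≤37, dock doors 33≥33).
D: not dominated.
E: not dominated (best highway distance).
F: dominated by E (lease 308≤459, highway distance 11≤26, dock doors 26≥24).
G: not dominated (best lease).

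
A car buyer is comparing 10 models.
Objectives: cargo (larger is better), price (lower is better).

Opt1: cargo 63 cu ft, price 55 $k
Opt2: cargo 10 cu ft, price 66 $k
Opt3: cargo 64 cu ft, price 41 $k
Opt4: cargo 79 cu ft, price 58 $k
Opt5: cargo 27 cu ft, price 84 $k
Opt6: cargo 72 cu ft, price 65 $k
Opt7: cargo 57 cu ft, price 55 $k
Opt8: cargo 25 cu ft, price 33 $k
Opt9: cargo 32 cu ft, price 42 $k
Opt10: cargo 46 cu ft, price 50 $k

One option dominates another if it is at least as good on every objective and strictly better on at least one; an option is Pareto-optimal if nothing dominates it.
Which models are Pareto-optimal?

Opt3, Opt4, Opt8

Opt1: dominated by Opt3 (cargo 64≥63, price 41≤55).
Opt2: dominated by Opt1 (cargo 63≥10, price 55≤66).
Opt3: not dominated.
Opt4: not dominated (best cargo).
Opt5: dominated by Opt1 (cargo 63≥27, price 55≤84).
Opt6: dominated by Opt4 (cargo 79≥72, price 58≤65).
Opt7: dominated by Opt1 (cargo 63≥57, price 55≤55).
Opt8: not dominated (best price).
Opt9: dominated by Opt3 (cargo 64≥32, price 41≤42).
Opt10: dominated by Opt3 (cargo 64≥46, price 41≤50).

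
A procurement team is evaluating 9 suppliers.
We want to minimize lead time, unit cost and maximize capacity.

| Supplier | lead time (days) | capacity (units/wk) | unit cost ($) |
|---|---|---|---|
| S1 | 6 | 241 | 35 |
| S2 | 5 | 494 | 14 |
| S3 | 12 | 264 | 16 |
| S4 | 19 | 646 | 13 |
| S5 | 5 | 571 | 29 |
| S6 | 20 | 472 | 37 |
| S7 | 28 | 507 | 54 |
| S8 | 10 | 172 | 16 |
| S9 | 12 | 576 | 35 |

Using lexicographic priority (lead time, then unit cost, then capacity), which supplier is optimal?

First minimize lead time: best is 5, kept {S2, S5}.
Then minimize unit cost: best is 14, kept {S2}.

S2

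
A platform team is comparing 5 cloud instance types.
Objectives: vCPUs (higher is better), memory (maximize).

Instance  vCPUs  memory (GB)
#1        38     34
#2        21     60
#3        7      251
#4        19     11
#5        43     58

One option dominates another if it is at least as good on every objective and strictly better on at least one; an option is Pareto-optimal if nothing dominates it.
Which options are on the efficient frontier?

#2, #3, #5

#1: dominated by #5 (vCPUs 43≥38, memory 58≥34).
#2: not dominated.
#3: not dominated (best memory).
#4: dominated by #1 (vCPUs 38≥19, memory 34≥11).
#5: not dominated (best vCPUs).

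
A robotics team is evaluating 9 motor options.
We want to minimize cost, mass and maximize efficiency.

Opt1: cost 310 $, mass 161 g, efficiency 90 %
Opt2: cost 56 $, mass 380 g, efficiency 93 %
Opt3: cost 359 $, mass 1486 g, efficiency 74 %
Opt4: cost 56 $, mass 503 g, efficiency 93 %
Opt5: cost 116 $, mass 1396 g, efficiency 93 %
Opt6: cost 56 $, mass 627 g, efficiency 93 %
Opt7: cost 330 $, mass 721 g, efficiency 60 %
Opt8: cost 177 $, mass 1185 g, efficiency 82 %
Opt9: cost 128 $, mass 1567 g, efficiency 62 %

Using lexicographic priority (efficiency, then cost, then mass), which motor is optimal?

Opt2

First maximize efficiency: best is 93, kept {Opt2, Opt4, Opt5, Opt6}.
Then minimize cost: best is 56, kept {Opt2, Opt4, Opt6}.
Then minimize mass: best is 380, kept {Opt2}.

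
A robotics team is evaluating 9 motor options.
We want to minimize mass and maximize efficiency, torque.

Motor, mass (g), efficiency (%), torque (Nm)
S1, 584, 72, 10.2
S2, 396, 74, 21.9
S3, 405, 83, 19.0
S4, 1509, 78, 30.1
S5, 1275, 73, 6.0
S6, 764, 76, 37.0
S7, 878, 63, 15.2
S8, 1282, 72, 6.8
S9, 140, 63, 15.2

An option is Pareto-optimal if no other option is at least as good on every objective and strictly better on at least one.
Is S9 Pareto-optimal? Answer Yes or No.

S1: worse on mass (584 vs 140).
S2: worse on mass (396 vs 140).
S3: worse on mass (405 vs 140).
S4: worse on mass (1509 vs 140).
S5: worse on mass (1275 vs 140).
S6: worse on mass (764 vs 140).
S7: worse on mass (878 vs 140).
S8: worse on mass (1282 vs 140).
No option is at least as good as S9 on every objective and strictly better on one.

Yes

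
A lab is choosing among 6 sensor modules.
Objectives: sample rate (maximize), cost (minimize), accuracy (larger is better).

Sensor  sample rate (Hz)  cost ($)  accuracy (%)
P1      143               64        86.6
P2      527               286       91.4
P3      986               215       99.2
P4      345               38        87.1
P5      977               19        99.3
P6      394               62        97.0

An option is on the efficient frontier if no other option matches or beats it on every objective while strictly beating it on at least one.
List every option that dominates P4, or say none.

P5: sample rate 977≥345, cost 19≤38, accuracy 99.3≥87.1 — dominates P4.
Others (P1, P2, P3, P6) are each worse than P4 on at least one objective.

P5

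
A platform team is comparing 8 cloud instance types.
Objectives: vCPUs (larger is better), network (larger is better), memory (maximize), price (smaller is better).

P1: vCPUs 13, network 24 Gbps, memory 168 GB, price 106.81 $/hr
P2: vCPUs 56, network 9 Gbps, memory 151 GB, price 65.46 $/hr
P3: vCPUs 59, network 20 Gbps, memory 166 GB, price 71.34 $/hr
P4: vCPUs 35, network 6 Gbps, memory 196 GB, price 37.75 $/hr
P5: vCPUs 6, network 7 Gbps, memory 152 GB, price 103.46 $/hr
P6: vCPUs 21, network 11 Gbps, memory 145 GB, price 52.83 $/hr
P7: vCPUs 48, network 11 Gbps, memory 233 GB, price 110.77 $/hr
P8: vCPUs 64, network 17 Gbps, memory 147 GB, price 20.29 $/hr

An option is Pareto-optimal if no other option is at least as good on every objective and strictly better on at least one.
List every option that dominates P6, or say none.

P8: vCPUs 64≥21, network 17≥11, memory 147≥145, price 20.29≤52.83 — dominates P6.
Others (P1, P2, P3, P4, P5, P7) are each worse than P6 on at least one objective.

P8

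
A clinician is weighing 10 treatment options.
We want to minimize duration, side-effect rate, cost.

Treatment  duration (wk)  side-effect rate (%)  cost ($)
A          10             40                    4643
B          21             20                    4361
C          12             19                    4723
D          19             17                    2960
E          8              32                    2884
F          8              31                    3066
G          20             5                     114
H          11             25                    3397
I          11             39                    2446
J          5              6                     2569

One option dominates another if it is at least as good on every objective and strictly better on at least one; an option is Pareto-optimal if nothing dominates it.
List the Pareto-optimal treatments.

A: dominated by E (duration 8≤10, side-effect rate 32≤40, cost 2884≤4643).
B: dominated by D (duration 19≤21, side-effect rate 17≤20, cost 2960≤4361).
C: dominated by J (duration 5≤12, side-effect rate 6≤19, cost 2569≤4723).
D: dominated by J (duration 5≤19, side-effect rate 6≤17, cost 2569≤2960).
E: dominated by J (duration 5≤8, side-effect rate 6≤32, cost 2569≤2884).
F: dominated by J (duration 5≤8, side-effect rate 6≤31, cost 2569≤3066).
G: not dominated (best side-effect rate).
H: dominated by J (duration 5≤11, side-effect rate 6≤25, cost 2569≤3397).
I: not dominated.
J: not dominated (best duration).

G, I, J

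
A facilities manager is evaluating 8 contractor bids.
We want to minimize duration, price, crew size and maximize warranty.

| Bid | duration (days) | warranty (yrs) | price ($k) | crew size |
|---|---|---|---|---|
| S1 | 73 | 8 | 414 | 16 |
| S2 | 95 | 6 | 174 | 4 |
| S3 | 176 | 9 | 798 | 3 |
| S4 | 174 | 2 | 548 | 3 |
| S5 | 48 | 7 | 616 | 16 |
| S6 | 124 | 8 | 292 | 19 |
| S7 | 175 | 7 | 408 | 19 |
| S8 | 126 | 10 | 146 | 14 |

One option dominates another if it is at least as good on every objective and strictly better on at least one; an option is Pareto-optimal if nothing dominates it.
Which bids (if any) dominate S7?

S6: duration 124≤175, warranty 8≥7, price 292≤408, crew size 19≤19 — dominates S7.
S8: duration 126≤175, warranty 10≥7, price 146≤408, crew size 14≤19 — dominates S7.
Others (S1, S2, S3, S4, S5) are each worse than S7 on at least one objective.

S6, S8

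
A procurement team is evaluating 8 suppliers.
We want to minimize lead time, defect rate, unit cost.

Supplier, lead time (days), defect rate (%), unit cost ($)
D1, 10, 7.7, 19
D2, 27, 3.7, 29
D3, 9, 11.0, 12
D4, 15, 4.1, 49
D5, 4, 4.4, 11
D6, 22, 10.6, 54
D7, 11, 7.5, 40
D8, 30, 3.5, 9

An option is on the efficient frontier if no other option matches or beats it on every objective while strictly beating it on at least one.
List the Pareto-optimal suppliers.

D2, D4, D5, D8

D1: dominated by D5 (lead time 4≤10, defect rate 4.4≤7.7, unit cost 11≤19).
D2: not dominated.
D3: dominated by D5 (lead time 4≤9, defect rate 4.4≤11.0, unit cost 11≤12).
D4: not dominated.
D5: not dominated (best lead time).
D6: dominated by D1 (lead time 10≤22, defect rate 7.7≤10.6, unit cost 19≤54).
D7: dominated by D5 (lead time 4≤11, defect rate 4.4≤7.5, unit cost 11≤40).
D8: not dominated (best defect rate).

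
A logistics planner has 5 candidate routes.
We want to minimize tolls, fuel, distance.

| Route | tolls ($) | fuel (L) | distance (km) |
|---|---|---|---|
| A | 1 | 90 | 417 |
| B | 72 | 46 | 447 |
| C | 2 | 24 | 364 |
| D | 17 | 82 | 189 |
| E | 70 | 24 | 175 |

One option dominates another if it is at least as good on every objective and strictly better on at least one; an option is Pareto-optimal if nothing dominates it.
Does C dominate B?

C vs B: tolls 2≤72, fuel 24≤46, distance 364≤447 — C is at least as good on every objective with at least one strict improvement.

Yes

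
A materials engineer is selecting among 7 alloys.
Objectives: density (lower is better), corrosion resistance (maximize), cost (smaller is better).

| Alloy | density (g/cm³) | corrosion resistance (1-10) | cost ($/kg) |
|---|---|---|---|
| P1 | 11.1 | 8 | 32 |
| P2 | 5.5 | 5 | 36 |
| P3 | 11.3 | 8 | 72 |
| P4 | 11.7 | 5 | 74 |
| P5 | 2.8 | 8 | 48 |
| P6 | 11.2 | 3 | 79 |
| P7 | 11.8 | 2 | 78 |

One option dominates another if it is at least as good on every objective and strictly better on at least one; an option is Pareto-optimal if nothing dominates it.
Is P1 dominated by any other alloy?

No

P2: worse on corrosion resistance (5 vs 8).
P3: worse on density (11.3 vs 11.1).
P4: worse on density (11.7 vs 11.1).
P5: worse on cost (48 vs 32).
P6: worse on density (11.2 vs 11.1).
P7: worse on density (11.8 vs 11.1).
No option is at least as good as P1 on every objective and strictly better on one.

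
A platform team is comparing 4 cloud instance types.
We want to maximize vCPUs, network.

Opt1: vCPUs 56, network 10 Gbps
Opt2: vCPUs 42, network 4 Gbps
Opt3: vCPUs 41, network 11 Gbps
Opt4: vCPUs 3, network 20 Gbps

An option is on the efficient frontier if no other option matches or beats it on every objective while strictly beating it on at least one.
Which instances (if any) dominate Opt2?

Opt1: vCPUs 56≥42, network 10≥4 — dominates Opt2.
Others (Opt3, Opt4) are each worse than Opt2 on at least one objective.

Opt1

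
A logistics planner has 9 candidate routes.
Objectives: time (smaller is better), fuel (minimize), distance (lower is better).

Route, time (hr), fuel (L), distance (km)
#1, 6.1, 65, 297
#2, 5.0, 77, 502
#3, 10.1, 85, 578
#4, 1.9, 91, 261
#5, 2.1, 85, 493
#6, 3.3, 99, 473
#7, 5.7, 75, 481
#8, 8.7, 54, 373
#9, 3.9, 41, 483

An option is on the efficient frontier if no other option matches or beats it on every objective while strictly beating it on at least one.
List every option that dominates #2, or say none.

#9

#9: time 3.9≤5.0, fuel 41≤77, distance 483≤502 — dominates #2.
Others (#1, #3, #4, #5, #6, #7, #8) are each worse than #2 on at least one objective.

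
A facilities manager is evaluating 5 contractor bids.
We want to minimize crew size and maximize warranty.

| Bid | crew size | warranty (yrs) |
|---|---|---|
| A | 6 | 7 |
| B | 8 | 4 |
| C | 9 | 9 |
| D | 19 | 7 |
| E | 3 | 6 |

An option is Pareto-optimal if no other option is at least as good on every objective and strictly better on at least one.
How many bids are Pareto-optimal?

A: not dominated.
B: dominated by A (crew size 6≤8, warranty 7≥4).
C: not dominated (best warranty).
D: dominated by A (crew size 6≤19, warranty 7≥7).
E: not dominated (best crew size).
Pareto-optimal: A, C, E → 3.

3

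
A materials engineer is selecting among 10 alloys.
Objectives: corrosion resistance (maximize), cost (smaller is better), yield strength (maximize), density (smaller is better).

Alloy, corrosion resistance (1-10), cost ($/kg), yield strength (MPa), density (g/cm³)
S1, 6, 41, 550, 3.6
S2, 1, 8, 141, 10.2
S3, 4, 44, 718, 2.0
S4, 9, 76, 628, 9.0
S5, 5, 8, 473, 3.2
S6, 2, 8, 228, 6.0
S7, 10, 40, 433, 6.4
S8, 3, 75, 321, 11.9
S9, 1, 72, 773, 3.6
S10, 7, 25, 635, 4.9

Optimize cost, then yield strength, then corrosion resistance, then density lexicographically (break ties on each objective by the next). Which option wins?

First minimize cost: best is 8, kept {S2, S5, S6}.
Then maximize yield strength: best is 473, kept {S5}.

S5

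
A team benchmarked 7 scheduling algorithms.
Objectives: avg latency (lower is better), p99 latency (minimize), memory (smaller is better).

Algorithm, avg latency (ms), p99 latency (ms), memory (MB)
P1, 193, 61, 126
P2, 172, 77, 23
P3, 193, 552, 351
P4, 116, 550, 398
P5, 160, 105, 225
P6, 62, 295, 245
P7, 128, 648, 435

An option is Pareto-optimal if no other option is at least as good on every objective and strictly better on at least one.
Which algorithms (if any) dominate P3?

P1, P2, P5, P6

P1: avg latency 193≤193, p99 latency 61≤552, memory 126≤351 — dominates P3.
P2: avg latency 172≤193, p99 latency 77≤552, memory 23≤351 — dominates P3.
P5: avg latency 160≤193, p99 latency 105≤552, memory 225≤351 — dominates P3.
P6: avg latency 62≤193, p99 latency 295≤552, memory 245≤351 — dominates P3.
Others (P4, P7) are each worse than P3 on at least one objective.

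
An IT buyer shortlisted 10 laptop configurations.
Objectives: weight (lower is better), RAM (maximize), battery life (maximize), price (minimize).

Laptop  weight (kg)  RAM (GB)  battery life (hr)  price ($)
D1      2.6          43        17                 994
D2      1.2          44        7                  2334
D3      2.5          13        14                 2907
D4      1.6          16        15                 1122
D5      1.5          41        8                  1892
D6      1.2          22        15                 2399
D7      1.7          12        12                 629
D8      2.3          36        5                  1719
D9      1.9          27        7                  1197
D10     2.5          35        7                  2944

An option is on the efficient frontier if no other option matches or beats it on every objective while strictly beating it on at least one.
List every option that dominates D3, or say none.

D4, D6

D4: weight 1.6≤2.5, RAM 16≥13, battery life 15≥14, price 1122≤2907 — dominates D3.
D6: weight 1.2≤2.5, RAM 22≥13, battery life 15≥14, price 2399≤2907 — dominates D3.
Others (D1, D2, D5, D7, D8, D9, D10) are each worse than D3 on at least one objective.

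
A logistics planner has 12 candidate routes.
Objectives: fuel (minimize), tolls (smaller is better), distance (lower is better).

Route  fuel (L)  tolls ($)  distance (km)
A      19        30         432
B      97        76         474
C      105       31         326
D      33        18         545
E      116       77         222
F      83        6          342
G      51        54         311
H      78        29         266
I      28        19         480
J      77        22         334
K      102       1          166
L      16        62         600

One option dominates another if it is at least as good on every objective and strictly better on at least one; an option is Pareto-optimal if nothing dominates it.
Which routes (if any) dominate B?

A, F, G, H, J

A: fuel 19≤97, tolls 30≤76, distance 432≤474 — dominates B.
F: fuel 83≤97, tolls 6≤76, distance 342≤474 — dominates B.
G: fuel 51≤97, tolls 54≤76, distance 311≤474 — dominates B.
H: fuel 78≤97, tolls 29≤76, distance 266≤474 — dominates B.
J: fuel 77≤97, tolls 22≤76, distance 334≤474 — dominates B.
Others (C, D, E, I, K, L) are each worse than B on at least one objective.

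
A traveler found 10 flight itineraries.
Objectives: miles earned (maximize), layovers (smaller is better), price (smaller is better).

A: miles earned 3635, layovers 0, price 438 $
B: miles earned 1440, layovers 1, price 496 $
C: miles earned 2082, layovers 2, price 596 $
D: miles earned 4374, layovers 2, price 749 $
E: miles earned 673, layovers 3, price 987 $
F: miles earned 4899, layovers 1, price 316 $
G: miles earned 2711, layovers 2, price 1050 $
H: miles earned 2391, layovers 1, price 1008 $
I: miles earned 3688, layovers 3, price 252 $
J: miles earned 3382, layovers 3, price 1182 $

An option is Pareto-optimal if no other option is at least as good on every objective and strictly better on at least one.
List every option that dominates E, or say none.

A: miles earned 3635≥673, layovers 0≤3, price 438≤987 — dominates E.
B: miles earned 1440≥673, layovers 1≤3, price 496≤987 — dominates E.
C: miles earned 2082≥673, layovers 2≤3, price 596≤987 — dominates E.
D: miles earned 4374≥673, layovers 2≤3, price 749≤987 — dominates E.
F: miles earned 4899≥673, layovers 1≤3, price 316≤987 — dominates E.
I: miles earned 3688≥673, layovers 3≤3, price 252≤987 — dominates E.
Others (G, H, J) are each worse than E on at least one objective.

A, B, C, D, F, I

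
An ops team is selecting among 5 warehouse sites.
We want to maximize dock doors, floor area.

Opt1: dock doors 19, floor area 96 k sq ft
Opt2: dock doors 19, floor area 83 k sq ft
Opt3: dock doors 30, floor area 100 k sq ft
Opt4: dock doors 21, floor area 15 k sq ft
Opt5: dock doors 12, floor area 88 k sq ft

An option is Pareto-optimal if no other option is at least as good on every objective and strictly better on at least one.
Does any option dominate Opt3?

No

Opt1: worse on dock doors (19 vs 30).
Opt2: worse on dock doors (19 vs 30).
Opt4: worse on dock doors (21 vs 30).
Opt5: worse on dock doors (12 vs 30).
No option is at least as good as Opt3 on every objective and strictly better on one.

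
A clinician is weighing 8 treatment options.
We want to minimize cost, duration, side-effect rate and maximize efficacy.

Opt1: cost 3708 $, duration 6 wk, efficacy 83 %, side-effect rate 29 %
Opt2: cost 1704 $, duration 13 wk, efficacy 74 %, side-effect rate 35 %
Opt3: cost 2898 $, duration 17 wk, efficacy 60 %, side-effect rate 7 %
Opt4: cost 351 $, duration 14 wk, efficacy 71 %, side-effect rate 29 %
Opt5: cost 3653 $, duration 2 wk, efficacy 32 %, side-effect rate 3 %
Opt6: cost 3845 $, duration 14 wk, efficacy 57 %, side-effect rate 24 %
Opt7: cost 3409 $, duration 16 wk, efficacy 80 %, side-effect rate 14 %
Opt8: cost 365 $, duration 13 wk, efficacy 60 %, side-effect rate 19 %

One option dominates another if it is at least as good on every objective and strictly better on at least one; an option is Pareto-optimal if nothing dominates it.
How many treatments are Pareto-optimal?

Opt1: not dominated (best efficacy).
Opt2: not dominated.
Opt3: not dominated.
Opt4: not dominated (best cost).
Opt5: not dominated (best duration).
Opt6: dominated by Opt8 (cost 365≤3845, duration 13≤14, efficacy 60≥57, side-effect rate 19≤24).
Opt7: not dominated.
Opt8: not dominated.
Pareto-optimal: Opt1, Opt2, Opt3, Opt4, Opt5, Opt7, Opt8 → 7.

7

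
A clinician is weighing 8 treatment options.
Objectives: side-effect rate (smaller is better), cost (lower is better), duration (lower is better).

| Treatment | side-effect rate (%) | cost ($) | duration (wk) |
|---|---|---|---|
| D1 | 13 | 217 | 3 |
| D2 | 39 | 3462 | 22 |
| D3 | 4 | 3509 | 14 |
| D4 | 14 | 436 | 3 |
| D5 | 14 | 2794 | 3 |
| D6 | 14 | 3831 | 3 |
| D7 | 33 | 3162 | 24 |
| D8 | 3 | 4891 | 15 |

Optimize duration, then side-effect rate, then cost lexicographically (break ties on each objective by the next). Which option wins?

First minimize duration: best is 3, kept {D1, D4, D5, D6}.
Then minimize side-effect rate: best is 13, kept {D1}.

D1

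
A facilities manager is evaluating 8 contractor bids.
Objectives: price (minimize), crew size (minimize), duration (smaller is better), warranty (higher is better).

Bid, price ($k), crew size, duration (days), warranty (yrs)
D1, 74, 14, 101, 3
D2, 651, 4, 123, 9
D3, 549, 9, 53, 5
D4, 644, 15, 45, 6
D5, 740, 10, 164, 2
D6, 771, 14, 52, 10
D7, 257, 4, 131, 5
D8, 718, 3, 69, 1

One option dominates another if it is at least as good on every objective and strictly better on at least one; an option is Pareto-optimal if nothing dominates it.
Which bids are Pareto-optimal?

D1: not dominated (best price).
D2: not dominated.
D3: not dominated.
D4: not dominated (best duration).
D5: dominated by D2 (price 651≤740, crew size 4≤10, duration 123≤164, warranty 9≥2).
D6: not dominated (best warranty).
D7: not dominated.
D8: not dominated (best crew size).

D1, D2, D3, D4, D6, D7, D8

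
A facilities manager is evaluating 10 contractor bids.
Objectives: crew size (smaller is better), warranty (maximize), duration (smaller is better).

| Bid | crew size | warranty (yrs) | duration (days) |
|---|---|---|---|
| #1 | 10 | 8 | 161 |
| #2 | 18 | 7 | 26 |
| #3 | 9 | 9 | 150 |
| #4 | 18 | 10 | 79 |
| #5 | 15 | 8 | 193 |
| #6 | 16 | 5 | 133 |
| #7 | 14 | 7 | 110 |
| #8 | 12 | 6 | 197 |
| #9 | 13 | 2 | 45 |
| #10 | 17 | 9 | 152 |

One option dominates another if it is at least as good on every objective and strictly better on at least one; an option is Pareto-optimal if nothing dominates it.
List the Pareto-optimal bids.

#1: dominated by #3 (crew size 9≤10, warranty 9≥8, duration 150≤161).
#2: not dominated (best duration).
#3: not dominated (best crew size).
#4: not dominated (best warranty).
#5: dominated by #1 (crew size 10≤15, warranty 8≥8, duration 161≤193).
#6: dominated by #7 (crew size 14≤16, warranty 7≥5, duration 110≤133).
#7: not dominated.
#8: dominated by #1 (crew size 10≤12, warranty 8≥6, duration 161≤197).
#9: not dominated.
#10: dominated by #3 (crew size 9≤17, warranty 9≥9, duration 150≤152).

#2, #3, #4, #7, #9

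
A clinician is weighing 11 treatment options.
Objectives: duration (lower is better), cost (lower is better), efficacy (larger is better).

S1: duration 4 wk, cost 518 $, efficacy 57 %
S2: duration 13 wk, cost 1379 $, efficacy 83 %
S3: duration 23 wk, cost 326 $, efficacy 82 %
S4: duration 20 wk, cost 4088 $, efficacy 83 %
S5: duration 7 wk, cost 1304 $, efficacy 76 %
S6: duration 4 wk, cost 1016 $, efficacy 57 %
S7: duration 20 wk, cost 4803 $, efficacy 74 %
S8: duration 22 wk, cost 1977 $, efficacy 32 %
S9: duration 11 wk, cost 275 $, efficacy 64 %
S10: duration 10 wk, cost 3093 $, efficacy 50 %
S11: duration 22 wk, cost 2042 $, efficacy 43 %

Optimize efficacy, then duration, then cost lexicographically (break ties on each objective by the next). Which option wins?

First maximize efficacy: best is 83, kept {S2, S4}.
Then minimize duration: best is 13, kept {S2}.

S2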